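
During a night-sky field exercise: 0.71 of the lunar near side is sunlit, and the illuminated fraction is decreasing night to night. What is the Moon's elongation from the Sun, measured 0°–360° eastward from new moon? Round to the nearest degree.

Invert f = (1 − cos θ)/2 to get cos θ = 1 − 2(0.71) = -0.420, hence θ₀ = arccos -0.420 = 114.8°.
Waning ⇒ past full, so θ = 360° − 114.8° = 245.2°.

245°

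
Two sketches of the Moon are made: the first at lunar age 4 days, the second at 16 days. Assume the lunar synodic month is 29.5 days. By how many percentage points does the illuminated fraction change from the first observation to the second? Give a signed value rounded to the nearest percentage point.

+81 pp

θ₁ = 360° × 4/29.5 = 48.8°, f₁ = (1 − cos θ₁)/2 = 0.171.
θ₂ = 360° × 16/29.5 = 195.3°, f₂ = (1 − cos θ₂)/2 = 0.982.
Change = f₂ − f₁ = +0.812 → +81 percentage points.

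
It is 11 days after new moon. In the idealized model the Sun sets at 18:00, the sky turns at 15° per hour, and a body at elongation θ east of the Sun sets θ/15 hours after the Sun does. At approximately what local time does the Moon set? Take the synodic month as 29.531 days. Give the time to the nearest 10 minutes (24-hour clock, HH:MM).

03:00

The Moon has covered 11/29.531 of its cycle, so θ ≈ 360° × 11/29.531 = 134.1°.
The Moon trails the Sun by θ/15 = 134.1/15 ≈ 8.94 hours.
18:00 + 8.940 h ≈ 02:56 → 03:00 to the nearest ten minutes.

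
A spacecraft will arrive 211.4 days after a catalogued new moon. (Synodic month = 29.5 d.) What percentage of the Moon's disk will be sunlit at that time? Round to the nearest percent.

211.4 d spans 7 complete synodic months (7 × 29.5 = 206.50 d) plus 4.90 d.
The Moon has covered 4.90/29.5 of its cycle, so θ ≈ 360° × 4.90/29.5 = 59.8°.
With cos θ = 0.503, the lit fraction is (1 − 0.503)/2 ≈ 0.248, so 25%.

25%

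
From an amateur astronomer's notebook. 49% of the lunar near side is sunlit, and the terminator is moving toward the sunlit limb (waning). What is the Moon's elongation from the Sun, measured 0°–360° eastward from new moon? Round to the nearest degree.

271°

From f = (1 − cos θ)/2: cos θ = 1 − 2×0.49 = 0.020; arccos → 88.9°.
Since the Moon is past full (waning), take the reflex angle: θ = 360° − 88.9° = 271.1°.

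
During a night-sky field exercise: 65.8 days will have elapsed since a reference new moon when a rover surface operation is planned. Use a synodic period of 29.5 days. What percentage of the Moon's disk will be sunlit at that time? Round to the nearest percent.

44%

65.8 d spans 2 complete synodic months (2 × 29.5 = 59.00 d) plus 6.80 d.
The Moon has covered 6.80/29.5 of its cycle, so θ ≈ 360° × 6.80/29.5 = 83.0°.
cos 83.0° = 0.122, so f = (1 − 0.122)/2 = 0.439, so 44%.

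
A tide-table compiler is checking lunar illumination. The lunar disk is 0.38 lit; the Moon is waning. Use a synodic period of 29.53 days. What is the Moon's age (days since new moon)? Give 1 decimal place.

23.3 days

Invert f = (1 − cos θ)/2 to get cos θ = 1 − 2(0.38) = 0.240, hence θ₀ = arccos 0.240 = 76.1°.
A waning Moon lies in 180°–360°, so θ = 360° − 76.1° = 283.9°.
At 360°/29.53 d per day, 283.9° corresponds to 23.29 days.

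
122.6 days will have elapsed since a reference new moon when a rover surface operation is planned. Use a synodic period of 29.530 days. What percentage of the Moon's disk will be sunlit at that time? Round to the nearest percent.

21%

122.6 d spans 4 complete synodic months (4 × 29.530 = 118.12 d) plus 4.48 d.
Elongation θ = 360° × 4.48/29.530 ≈ 54.6°.
With cos θ = 0.579, the lit fraction is (1 − 0.579)/2 ≈ 0.210, so 21%.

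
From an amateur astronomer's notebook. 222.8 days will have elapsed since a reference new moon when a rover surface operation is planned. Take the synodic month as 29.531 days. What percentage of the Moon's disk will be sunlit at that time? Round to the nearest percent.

222.8/29.531 = 7.545 lunations, so 7 complete cycles and 16.08 d into the next.
The Moon has covered 16.08/29.531 of its cycle, so θ ≈ 360° × 16.08/29.531 = 196.1°.
cos 196.1° = (-0.961), so f = (1 − (-0.961))/2 = 0.980, so 98%.

98%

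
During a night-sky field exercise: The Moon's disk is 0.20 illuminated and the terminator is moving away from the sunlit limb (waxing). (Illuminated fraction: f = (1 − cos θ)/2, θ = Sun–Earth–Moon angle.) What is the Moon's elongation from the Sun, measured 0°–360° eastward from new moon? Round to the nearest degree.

cos θ = 1 − 2f = 0.600, giving a principal value of 53.1°.
Waxing ⇒ before full, so θ = 53.1°.

53°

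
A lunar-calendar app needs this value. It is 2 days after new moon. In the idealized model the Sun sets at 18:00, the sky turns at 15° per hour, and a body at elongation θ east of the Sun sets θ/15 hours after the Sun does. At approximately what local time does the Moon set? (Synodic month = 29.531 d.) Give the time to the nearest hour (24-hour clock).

20:00

Phase angle: θ = 360°·(2 d)/(29.531 d) = 24.4°.
At 15° of sky rotation per hour, 24.4° corresponds to a 1.63 h lag.
18:00 + 1.63 h ≈ 19:38 → 20:00 to the nearest hour.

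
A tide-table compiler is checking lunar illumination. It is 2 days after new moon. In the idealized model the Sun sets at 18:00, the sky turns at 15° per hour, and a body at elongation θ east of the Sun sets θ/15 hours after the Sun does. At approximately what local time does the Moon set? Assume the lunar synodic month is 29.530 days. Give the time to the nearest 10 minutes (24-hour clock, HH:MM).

19:40

The Moon has covered 2/29.530 of its cycle, so θ ≈ 360° × 2/29.530 = 24.4°.
The Moon trails the Sun by θ/15 = 24.4/15 ≈ 1.63 hours.
18:00 + 1.625 h ≈ 19:38 → 19:40 to the nearest ten minutes.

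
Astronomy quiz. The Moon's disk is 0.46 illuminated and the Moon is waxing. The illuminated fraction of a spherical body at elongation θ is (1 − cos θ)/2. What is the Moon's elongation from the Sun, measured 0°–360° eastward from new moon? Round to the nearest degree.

85°

cos θ = 1 − 2f = 0.080, giving a principal value of 85.4°.
Before full moon the principal value applies: θ = 85.4°.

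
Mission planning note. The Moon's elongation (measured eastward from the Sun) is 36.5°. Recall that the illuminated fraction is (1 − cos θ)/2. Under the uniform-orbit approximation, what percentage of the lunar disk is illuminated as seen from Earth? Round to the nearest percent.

10%

cos 36.5° = 0.804, so f = (1 − 0.804)/2 = 0.098, i.e. 10%.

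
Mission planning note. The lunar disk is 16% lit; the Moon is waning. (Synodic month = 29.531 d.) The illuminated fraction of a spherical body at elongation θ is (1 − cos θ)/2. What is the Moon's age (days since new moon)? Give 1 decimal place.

25.7 days

Invert f = (1 − cos θ)/2 to get cos θ = 1 − 2(0.16) = 0.680, hence θ₀ = arccos 0.680 = 47.2°.
A waning Moon lies in 180°–360°, so θ = 360° − 47.2° = 312.8°.
That fraction of the synodic month is 312.8/360 × 29.531 d ≈ 25.66 d.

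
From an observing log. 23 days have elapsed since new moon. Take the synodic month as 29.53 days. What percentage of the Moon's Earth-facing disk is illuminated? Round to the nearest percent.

The Moon has covered 23/29.53 of its cycle, so θ ≈ 360° × 23/29.53 = 280.4°.
cos 280.4° = 0.180, so f = (1 − 0.180)/2 = 0.410, so 41%.

41%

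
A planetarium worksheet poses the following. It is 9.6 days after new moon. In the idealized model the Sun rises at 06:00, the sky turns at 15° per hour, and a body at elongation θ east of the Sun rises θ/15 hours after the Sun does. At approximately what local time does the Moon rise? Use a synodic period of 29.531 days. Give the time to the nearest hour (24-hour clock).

14:00

The Moon has covered 9.6/29.531 of its cycle, so θ ≈ 360° × 9.6/29.531 = 117.0°.
At 15° of sky rotation per hour, 117.0° corresponds to a 7.80 h lag.
06:00 + 7.80 h ≈ 13:48 → 14:00 to the nearest hour.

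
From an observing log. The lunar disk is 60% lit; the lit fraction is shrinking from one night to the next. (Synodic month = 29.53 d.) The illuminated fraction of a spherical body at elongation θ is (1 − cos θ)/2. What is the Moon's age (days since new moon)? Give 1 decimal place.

cos θ = 1 − 2f = -0.200, giving a principal value of 101.5°.
Waning ⇒ past full, so θ = 360° − 101.5° = 258.5°.
That fraction of the synodic month is 258.5/360 × 29.53 d ≈ 21.20 d.

21.2 days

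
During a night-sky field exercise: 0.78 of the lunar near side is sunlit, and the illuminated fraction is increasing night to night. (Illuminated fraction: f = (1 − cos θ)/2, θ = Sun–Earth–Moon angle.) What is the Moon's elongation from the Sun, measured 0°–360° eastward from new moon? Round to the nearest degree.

124°

From f = (1 − cos θ)/2: cos θ = 1 − 2×0.78 = -0.560; arccos → 124.1°.
The Moon is waxing (0°–180°), so θ = 124.1° directly.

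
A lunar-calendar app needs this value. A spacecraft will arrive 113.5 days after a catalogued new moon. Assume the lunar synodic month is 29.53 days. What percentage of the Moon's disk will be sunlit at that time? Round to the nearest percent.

22%

113.5/29.53 = 3.844 lunations, so 3 complete cycles and 24.91 d into the next.
Phase angle: θ = 360°·(24.91 d)/(29.53 d) = 303.7°.
cos 303.7° = 0.555, so f = (1 − 0.555)/2 = 0.223, so 22%.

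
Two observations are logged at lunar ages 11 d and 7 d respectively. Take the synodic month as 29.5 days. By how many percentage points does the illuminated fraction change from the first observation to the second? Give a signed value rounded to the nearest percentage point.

-39 percentage points

First observation: θ = 360°·11/29.5 = 134.2°, so f = 0.849.
Second observation: θ = 85.4°, f = 0.460.
Δf = 0.460 − 0.849 = -0.389, i.e. -39 pp.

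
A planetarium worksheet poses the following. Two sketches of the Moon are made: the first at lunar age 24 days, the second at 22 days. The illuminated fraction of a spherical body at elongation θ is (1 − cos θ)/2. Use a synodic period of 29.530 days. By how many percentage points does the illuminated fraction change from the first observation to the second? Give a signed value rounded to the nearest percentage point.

+21 percentage points

θ₁ = 360° × 24/29.530 = 292.6°, f₁ = (1 − cos θ₁)/2 = 0.308.
θ₂ = 360° × 22/29.530 = 268.2°, f₂ = (1 − cos θ₂)/2 = 0.516.
Change = f₂ − f₁ = +0.208 → +21 percentage points.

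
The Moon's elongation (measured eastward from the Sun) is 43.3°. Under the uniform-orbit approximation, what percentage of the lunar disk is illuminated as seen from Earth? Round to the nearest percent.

14%

f = (1 − cos 43.3°)/2 = (1 − 0.728)/2 ≈ 0.136, i.e. 14%.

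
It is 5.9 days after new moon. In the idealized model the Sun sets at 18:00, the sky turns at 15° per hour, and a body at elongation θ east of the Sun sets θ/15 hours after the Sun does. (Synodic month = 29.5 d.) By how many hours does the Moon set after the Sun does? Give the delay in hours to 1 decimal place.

Phase angle: θ = 360°·(5.9 d)/(29.5 d) = 72.0°.
The Moon trails the Sun by θ/15 = 72.0/15 ≈ 4.80 hours.
So the Moon sets 4.80 h after the Sun.

4.8 h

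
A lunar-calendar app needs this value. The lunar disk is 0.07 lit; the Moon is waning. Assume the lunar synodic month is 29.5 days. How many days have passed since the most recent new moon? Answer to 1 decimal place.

cos θ = 1 − 2f = 0.860, giving a principal value of 30.7°.
Waning ⇒ past full, so θ = 360° − 30.7° = 329.3°.
Age = 29.5 × 329.3°/360° ≈ 26.99 days.

27.0 days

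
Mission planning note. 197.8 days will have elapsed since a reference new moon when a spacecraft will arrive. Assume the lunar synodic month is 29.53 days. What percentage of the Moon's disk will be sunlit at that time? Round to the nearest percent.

66%

197.8 d spans 6 complete synodic months (6 × 29.53 = 177.18 d) plus 20.62 d.
The Moon has covered 20.62/29.53 of its cycle, so θ ≈ 360° × 20.62/29.53 = 251.4°.
With cos θ = (-0.319), the lit fraction is (1 − (-0.319))/2 ≈ 0.660, so 66%.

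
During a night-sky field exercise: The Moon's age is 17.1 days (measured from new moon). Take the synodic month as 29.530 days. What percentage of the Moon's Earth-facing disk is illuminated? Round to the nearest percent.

94%

The Moon has covered 17.1/29.530 of its cycle, so θ ≈ 360° × 17.1/29.530 = 208.5°.
With cos θ = (-0.879), the lit fraction is (1 − (-0.879))/2 ≈ 0.940, so 94%.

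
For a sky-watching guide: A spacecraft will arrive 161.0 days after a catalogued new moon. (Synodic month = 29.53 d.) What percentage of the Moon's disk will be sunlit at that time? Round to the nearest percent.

161.0/29.53 = 5.452 lunations, so 5 complete cycles and 13.35 d into the next.
Phase angle: θ = 360°·(13.35 d)/(29.53 d) = 162.7°.
With cos θ = (-0.955), the lit fraction is (1 − (-0.955))/2 ≈ 0.978, so 98%.

98%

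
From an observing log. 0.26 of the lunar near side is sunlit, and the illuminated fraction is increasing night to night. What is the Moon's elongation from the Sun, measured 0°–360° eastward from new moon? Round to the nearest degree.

61°

cos θ = 1 − 2f = 0.480, giving a principal value of 61.3°.
The Moon is waxing (0°–180°), so θ = 61.3° directly.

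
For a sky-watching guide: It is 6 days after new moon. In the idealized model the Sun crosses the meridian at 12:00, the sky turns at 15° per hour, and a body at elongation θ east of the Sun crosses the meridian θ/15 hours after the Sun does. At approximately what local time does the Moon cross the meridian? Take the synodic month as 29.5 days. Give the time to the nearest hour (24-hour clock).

The Moon has covered 6/29.5 of its cycle, so θ ≈ 360° × 6/29.5 = 73.2°.
The Moon trails the Sun by θ/15 = 73.2/15 ≈ 4.88 hours.
12:00 + 4.88 h ≈ 16:53 → 17:00 to the nearest hour.

17:00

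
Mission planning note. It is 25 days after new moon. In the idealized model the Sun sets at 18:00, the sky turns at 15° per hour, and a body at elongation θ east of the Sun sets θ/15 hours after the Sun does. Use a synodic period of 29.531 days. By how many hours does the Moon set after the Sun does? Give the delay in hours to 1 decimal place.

20.3 h

The Moon has covered 25/29.531 of its cycle, so θ ≈ 360° × 25/29.531 = 304.8°.
At 15° of sky rotation per hour, 304.8° corresponds to a 20.32 h lag.
So the Moon sets 20.32 h after the Sun.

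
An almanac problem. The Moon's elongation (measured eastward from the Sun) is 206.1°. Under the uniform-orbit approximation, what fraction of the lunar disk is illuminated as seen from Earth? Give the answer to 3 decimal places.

0.949

Half-versine of 206.1°: (1 − (-0.898))/2 = 0.949.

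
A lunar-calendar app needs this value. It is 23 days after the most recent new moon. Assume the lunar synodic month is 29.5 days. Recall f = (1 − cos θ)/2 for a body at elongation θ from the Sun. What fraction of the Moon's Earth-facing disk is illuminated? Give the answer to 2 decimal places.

Phase angle: θ = 360°·(23 d)/(29.5 d) = 280.7°.
cos 280.7° = 0.185, so f = (1 − 0.185)/2 = 0.407.

0.41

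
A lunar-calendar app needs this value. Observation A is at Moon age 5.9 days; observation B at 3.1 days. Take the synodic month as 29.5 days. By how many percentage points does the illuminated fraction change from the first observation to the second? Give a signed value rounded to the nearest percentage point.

First observation: θ = 360°·5.9/29.5 = 72.0°, so f = 0.345.
Second observation: θ = 37.8°, f = 0.105.
Δf = 0.105 − 0.345 = -0.240, i.e. -24 pp.

-24 pp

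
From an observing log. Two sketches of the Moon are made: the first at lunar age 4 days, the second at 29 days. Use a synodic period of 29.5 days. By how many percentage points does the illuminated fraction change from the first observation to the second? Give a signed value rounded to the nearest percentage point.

-17 percentage points

θ₁ = 360° × 4/29.5 = 48.8°, f₁ = (1 − cos θ₁)/2 = 0.171.
θ₂ = 360° × 29/29.5 = 353.9°, f₂ = (1 − cos θ₂)/2 = 0.003.
Change = f₂ − f₁ = -0.168 → -17 percentage points.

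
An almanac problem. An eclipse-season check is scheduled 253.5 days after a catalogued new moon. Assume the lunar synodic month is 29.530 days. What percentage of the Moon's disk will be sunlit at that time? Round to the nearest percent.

93%

253.5/29.530 = 8.584 lunations, so 8 complete cycles and 17.26 d into the next.
Phase angle: θ = 360°·(17.26 d)/(29.530 d) = 210.4°.
With cos θ = (-0.862), the lit fraction is (1 − (-0.862))/2 ≈ 0.931, so 93%.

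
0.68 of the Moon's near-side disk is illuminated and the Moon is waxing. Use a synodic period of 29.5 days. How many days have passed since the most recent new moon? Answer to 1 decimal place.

9.1 days

cos θ = 1 − 2f = -0.360, giving a principal value of 111.1°.
The Moon is waxing (0°–180°), so θ = 111.1° directly.
Age = 29.5 × 111.1°/360° ≈ 9.10 days.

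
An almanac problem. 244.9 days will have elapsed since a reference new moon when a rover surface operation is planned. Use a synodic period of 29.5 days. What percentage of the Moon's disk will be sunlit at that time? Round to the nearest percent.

244.9 d spans 8 complete synodic months (8 × 29.5 = 236.00 d) plus 8.90 d.
Phase angle: θ = 360°·(8.90 d)/(29.5 d) = 108.6°.
With cos θ = (-0.319), the lit fraction is (1 − (-0.319))/2 ≈ 0.660, so 66%.

66%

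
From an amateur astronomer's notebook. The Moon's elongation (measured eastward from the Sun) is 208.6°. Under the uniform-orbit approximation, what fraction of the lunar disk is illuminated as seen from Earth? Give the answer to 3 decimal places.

0.939

Half-versine of 208.6°: (1 − (-0.878))/2 = 0.939.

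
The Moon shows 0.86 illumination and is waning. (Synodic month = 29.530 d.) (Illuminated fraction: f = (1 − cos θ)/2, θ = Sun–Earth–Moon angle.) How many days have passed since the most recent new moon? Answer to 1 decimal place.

18.4 days

Invert f = (1 − cos θ)/2 to get cos θ = 1 − 2(0.86) = -0.720, hence θ₀ = arccos -0.720 = 136.1°.
Since the Moon is past full (waning), take the reflex angle: θ = 360° − 136.1° = 223.9°.
At 360°/29.530 d per day, 223.9° corresponds to 18.37 days.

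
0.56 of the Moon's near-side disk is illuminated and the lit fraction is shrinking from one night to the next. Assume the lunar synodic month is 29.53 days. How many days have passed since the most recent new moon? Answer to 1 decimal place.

cos θ = 1 − 2f = -0.120, giving a principal value of 96.9°.
Waning ⇒ past full, so θ = 360° − 96.9° = 263.1°.
At 360°/29.53 d per day, 263.1° corresponds to 21.58 days.

21.6 days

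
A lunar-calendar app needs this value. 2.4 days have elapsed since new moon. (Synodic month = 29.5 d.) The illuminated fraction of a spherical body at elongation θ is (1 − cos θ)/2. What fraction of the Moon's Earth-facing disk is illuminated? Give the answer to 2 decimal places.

0.06

The Moon has covered 2.4/29.5 of its cycle, so θ ≈ 360° × 2.4/29.5 = 29.3°.
With cos θ = 0.872, the lit fraction is (1 − 0.872)/2 ≈ 0.064.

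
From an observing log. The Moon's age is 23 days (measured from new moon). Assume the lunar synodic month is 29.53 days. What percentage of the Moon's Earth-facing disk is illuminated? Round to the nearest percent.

Phase angle: θ = 360°·(23 d)/(29.53 d) = 280.4°.
With cos θ = 0.180, the lit fraction is (1 − 0.180)/2 ≈ 0.410, so 41%.

41%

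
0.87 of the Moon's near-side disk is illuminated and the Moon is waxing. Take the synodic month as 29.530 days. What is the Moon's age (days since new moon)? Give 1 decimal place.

Invert f = (1 − cos θ)/2 to get cos θ = 1 − 2(0.87) = -0.740, hence θ₀ = arccos -0.740 = 137.7°.
Waxing ⇒ before full, so θ = 137.7°.
That fraction of the synodic month is 137.7/360 × 29.530 d ≈ 11.30 d.

11.3 days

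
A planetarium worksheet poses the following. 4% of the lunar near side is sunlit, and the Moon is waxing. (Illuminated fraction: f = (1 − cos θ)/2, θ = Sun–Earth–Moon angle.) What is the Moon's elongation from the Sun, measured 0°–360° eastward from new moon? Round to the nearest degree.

From f = (1 − cos θ)/2: cos θ = 1 − 2×0.04 = 0.920; arccos → 23.1°.
The Moon is waxing (0°–180°), so θ = 23.1° directly.

23°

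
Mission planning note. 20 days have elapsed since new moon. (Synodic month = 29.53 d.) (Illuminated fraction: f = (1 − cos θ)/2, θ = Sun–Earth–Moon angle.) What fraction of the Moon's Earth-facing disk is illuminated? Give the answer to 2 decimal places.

Phase angle: θ = 360°·(20 d)/(29.53 d) = 243.8°.
With cos θ = (-0.441), the lit fraction is (1 − (-0.441))/2 ≈ 0.721.

0.72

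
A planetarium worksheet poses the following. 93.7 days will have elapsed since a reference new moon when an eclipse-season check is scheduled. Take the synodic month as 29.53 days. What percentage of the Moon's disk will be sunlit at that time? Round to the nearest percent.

93.7 d spans 3 complete synodic months (3 × 29.53 = 88.59 d) plus 5.11 d.
The Moon has covered 5.11/29.53 of its cycle, so θ ≈ 360° × 5.11/29.53 = 62.3°.
Illuminated fraction = (1 − cos 62.3°)/2 = (1 − 0.465)/2 ≈ 0.268, so 27%.

27%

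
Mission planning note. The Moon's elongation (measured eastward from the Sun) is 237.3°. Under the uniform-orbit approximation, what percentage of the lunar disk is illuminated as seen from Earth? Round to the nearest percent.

77%

cos 237.3° = (-0.540), so f = (1 − (-0.540))/2 = 0.770, i.e. 77%.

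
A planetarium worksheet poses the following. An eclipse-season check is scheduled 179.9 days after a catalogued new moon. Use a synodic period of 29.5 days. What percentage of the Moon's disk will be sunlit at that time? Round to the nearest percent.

179.9/29.5 = 6.098 lunations, so 6 complete cycles and 2.90 d into the next.
Elongation θ = 360° × 2.90/29.5 ≈ 35.4°.
With cos θ = 0.815, the lit fraction is (1 − 0.815)/2 ≈ 0.092, so 9%.

9%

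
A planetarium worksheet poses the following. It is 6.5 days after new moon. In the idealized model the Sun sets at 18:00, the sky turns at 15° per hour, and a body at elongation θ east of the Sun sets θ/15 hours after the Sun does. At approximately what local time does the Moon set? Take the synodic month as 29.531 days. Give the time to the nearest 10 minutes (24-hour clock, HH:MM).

23:20

Elongation θ = 360° × 6.5/29.531 ≈ 79.2°.
Delay after the Sun = 79.2° / (15°/h) ≈ 5.28 h.
18:00 + 5.283 h ≈ 23:17 → 23:20 to the nearest ten minutes.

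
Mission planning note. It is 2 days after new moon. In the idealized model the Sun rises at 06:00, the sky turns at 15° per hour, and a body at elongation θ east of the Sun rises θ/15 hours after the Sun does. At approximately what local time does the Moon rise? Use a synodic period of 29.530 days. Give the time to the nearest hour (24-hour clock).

08:00

Phase angle: θ = 360°·(2 d)/(29.530 d) = 24.4°.
The Moon trails the Sun by θ/15 = 24.4/15 ≈ 1.63 hours.
06:00 + 1.63 h ≈ 07:38 → 08:00 to the nearest hour.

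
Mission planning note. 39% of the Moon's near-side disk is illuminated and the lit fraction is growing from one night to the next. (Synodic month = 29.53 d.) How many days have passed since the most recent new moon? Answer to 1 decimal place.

cos θ = 1 − 2f = 0.220, giving a principal value of 77.3°.
Waxing ⇒ before full, so θ = 77.3°.
That fraction of the synodic month is 77.3/360 × 29.53 d ≈ 6.34 d.

6.3 days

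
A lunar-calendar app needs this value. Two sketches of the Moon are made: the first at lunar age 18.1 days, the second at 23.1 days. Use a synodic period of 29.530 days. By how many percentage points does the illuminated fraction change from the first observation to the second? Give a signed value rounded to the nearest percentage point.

θ₁ = 360° × 18.1/29.530 = 220.7°, f₁ = (1 − cos θ₁)/2 = 0.879.
θ₂ = 360° × 23.1/29.530 = 281.6°, f₂ = (1 − cos θ₂)/2 = 0.399.
Change = f₂ − f₁ = -0.480 → -48 percentage points.

-48 pp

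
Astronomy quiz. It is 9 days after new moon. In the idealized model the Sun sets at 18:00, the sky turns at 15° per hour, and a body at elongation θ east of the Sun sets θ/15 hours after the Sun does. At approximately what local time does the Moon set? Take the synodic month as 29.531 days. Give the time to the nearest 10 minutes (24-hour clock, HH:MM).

01:20

The Moon has covered 9/29.531 of its cycle, so θ ≈ 360° × 9/29.531 = 109.7°.
At 15° of sky rotation per hour, 109.7° corresponds to a 7.31 h lag.
18:00 + 7.314 h ≈ 01:19 → 01:20 to the nearest ten minutes.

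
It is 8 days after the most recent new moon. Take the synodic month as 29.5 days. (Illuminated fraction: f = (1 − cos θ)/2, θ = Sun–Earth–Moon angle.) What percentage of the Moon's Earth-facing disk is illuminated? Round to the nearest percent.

57%

The Moon has covered 8/29.5 of its cycle, so θ ≈ 360° × 8/29.5 = 97.6°.
cos 97.6° = (-0.133), so f = (1 − (-0.133))/2 = 0.566, so 57%.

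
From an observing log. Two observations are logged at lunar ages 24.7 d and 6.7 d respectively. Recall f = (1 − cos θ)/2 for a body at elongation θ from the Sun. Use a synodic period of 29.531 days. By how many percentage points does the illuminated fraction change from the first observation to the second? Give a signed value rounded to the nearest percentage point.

+19 pp

θ₁ = 360° × 24.7/29.531 = 301.1°, f₁ = (1 − cos θ₁)/2 = 0.242.
θ₂ = 360° × 6.7/29.531 = 81.7°, f₂ = (1 − cos θ₂)/2 = 0.428.
Change = f₂ − f₁ = +0.186 → +19 percentage points.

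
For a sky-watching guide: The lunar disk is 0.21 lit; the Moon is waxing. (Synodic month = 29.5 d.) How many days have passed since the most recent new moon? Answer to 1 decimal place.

Invert f = (1 − cos θ)/2 to get cos θ = 1 − 2(0.21) = 0.580, hence θ₀ = arccos 0.580 = 54.5°.
Before full moon the principal value applies: θ = 54.5°.
At 360°/29.5 d per day, 54.5° corresponds to 4.47 days.

4.5 days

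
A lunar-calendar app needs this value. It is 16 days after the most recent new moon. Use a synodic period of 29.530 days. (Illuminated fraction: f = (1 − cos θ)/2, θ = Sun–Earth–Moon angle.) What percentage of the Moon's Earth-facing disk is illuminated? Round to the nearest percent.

Phase angle: θ = 360°·(16 d)/(29.530 d) = 195.1°.
cos 195.1° = (-0.966), so f = (1 − (-0.966))/2 = 0.983, so 98%.

98%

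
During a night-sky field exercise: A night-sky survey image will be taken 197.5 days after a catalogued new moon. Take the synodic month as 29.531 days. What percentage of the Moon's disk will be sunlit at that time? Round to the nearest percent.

69%

197.5 d spans 6 complete synodic months (6 × 29.531 = 177.19 d) plus 20.31 d.
Elongation θ = 360° × 20.31/29.531 ≈ 247.6°.
Illuminated fraction = (1 − cos 247.6°)/2 = (1 − (-0.380))/2 ≈ 0.690, so 69%.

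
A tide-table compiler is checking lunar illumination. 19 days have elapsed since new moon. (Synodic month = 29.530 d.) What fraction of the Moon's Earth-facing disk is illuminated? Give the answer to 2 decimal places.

0.81

Phase angle: θ = 360°·(19 d)/(29.530 d) = 231.6°.
cos 231.6° = (-0.621), so f = (1 − (-0.621))/2 = 0.810.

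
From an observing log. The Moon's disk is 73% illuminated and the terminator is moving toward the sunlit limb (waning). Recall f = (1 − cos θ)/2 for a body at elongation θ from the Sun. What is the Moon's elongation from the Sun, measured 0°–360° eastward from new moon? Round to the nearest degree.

From f = (1 − cos θ)/2: cos θ = 1 − 2×0.73 = -0.460; arccos → 117.4°.
Since the Moon is past full (waning), take the reflex angle: θ = 360° − 117.4° = 242.6°.

243°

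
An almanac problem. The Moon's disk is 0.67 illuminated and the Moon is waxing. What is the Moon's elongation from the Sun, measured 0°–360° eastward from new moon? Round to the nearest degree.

110°

cos θ = 1 − 2f = -0.340, giving a principal value of 109.9°.
The Moon is waxing (0°–180°), so θ = 109.9° directly.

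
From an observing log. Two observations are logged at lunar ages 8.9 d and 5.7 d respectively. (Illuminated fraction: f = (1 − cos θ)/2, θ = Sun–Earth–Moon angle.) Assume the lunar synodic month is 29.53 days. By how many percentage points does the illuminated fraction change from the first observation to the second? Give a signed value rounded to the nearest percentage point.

First observation: θ = 360°·8.9/29.53 = 108.5°, so f = 0.659.
Second observation: θ = 69.5°, f = 0.325.
Δf = 0.325 − 0.659 = -0.334, i.e. -33 pp.

-33 percentage points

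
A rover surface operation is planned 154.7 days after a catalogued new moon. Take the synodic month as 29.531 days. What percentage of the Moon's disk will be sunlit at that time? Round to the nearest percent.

46%

154.7/29.531 = 5.239 lunations, so 5 complete cycles and 7.04 d into the next.
The Moon has covered 7.04/29.531 of its cycle, so θ ≈ 360° × 7.04/29.531 = 85.9°.
With cos θ = 0.072, the lit fraction is (1 − 0.072)/2 ≈ 0.464, so 46%.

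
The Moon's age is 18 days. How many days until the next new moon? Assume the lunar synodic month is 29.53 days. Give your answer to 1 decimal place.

11.5 days

The next new moon completes the synodic month: 29.53 − 18 = 11.530 days.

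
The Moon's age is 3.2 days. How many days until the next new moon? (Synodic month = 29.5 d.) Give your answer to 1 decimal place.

26.3 days

One full lunation from the last new moon is 29.5 d; remaining = 29.5 − 3.2 = 26.300 d.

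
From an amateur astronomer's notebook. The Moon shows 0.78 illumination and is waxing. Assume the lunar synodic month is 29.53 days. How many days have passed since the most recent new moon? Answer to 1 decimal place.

Invert f = (1 − cos θ)/2 to get cos θ = 1 − 2(0.78) = -0.560, hence θ₀ = arccos -0.560 = 124.1°.
Before full moon the principal value applies: θ = 124.1°.
That fraction of the synodic month is 124.1/360 × 29.53 d ≈ 10.18 d.

10.2 days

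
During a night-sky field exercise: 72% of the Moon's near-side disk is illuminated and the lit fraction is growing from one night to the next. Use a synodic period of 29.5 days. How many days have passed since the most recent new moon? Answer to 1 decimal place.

9.5 days

From f = (1 − cos θ)/2: cos θ = 1 − 2×0.72 = -0.440; arccos → 116.1°.
Waxing ⇒ before full, so θ = 116.1°.
That fraction of the synodic month is 116.1/360 × 29.5 d ≈ 9.51 d.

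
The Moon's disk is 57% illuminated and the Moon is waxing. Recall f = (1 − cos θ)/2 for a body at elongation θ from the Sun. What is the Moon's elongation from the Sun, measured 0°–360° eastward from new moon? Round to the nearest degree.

98°

cos θ = 1 − 2f = -0.140, giving a principal value of 98.0°.
The Moon is waxing (0°–180°), so θ = 98.0° directly.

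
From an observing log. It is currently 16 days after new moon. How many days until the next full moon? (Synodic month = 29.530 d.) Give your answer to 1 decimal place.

28.3 days

Full moon is 0.5 of the way through the cycle: age 0.5 × 29.530 = 14.765 d.
Already past this cycle's full moon; the next is at 14.765 + 29.530 = 44.295 d, so 44.295 − 16 = 28.295 days.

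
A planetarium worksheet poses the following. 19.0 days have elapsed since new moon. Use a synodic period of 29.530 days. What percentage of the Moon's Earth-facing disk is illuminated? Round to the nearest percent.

The Moon has covered 19.0/29.530 of its cycle, so θ ≈ 360° × 19.0/29.530 = 231.6°.
With cos θ = (-0.621), the lit fraction is (1 − (-0.621))/2 ≈ 0.810, so 81%.

81%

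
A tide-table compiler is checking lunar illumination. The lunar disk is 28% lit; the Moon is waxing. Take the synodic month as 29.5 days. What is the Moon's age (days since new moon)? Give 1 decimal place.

cos θ = 1 − 2f = 0.440, giving a principal value of 63.9°.
Waxing ⇒ before full, so θ = 63.9°.
That fraction of the synodic month is 63.9/360 × 29.5 d ≈ 5.24 d.

5.2 days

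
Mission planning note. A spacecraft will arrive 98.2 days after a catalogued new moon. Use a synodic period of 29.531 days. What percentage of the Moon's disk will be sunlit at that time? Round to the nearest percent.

73%

Reduce mod P: 98.2 − 3×29.531 = 9.61 d into the current lunation.
The Moon has covered 9.61/29.531 of its cycle, so θ ≈ 360° × 9.61/29.531 = 117.1°.
With cos θ = (-0.456), the lit fraction is (1 − (-0.456))/2 ≈ 0.728, so 73%.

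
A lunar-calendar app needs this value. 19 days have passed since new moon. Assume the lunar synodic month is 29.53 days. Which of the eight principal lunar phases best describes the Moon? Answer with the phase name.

θ ≈ 360° × 19/29.53 = 232°, which falls in the waning gibbous sector.

waning gibbous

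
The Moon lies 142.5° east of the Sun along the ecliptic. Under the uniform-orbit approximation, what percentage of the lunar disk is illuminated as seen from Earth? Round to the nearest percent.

90%

f = (1 − cos 142.5°)/2 = (1 − (-0.793))/2 ≈ 0.897, i.e. 90%.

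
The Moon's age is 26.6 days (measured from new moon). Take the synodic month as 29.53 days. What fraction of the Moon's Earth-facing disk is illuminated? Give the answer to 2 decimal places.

Elongation θ = 360° × 26.6/29.53 ≈ 324.3°.
Illuminated fraction = (1 − cos 324.3°)/2 = (1 − 0.812)/2 ≈ 0.094.

0.09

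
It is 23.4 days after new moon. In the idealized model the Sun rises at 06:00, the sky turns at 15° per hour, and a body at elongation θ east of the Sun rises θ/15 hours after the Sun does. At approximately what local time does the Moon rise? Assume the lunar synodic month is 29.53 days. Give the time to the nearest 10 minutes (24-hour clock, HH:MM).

Phase angle: θ = 360°·(23.4 d)/(29.53 d) = 285.3°.
At 15° of sky rotation per hour, 285.3° corresponds to a 19.02 h lag.
06:00 + 19.018 h ≈ 01:01 → 01:00 to the nearest ten minutes.

01:00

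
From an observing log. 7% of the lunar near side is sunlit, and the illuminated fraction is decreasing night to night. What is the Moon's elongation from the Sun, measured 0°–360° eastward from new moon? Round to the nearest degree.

329°

Invert f = (1 − cos θ)/2 to get cos θ = 1 − 2(0.07) = 0.860, hence θ₀ = arccos 0.860 = 30.7°.
A waning Moon lies in 180°–360°, so θ = 360° − 30.7° = 329.3°.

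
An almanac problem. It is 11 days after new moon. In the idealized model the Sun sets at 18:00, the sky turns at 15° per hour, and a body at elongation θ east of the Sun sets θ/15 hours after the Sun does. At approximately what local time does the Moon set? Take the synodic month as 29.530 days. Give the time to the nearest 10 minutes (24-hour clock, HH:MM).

Elongation θ = 360° × 11/29.530 ≈ 134.1°.
Delay after the Sun = 134.1° / (15°/h) ≈ 8.94 h.
18:00 + 8.940 h ≈ 02:56 → 03:00 to the nearest ten minutes.

03:00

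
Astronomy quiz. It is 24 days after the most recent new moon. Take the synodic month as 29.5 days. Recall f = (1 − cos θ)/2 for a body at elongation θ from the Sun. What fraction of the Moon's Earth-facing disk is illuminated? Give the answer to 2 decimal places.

0.31

Phase angle: θ = 360°·(24 d)/(29.5 d) = 292.9°.
cos 292.9° = 0.389, so f = (1 − 0.389)/2 = 0.306.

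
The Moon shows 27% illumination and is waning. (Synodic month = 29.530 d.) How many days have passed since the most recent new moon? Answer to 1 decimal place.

cos θ = 1 − 2f = 0.460, giving a principal value of 62.6°.
Waning ⇒ past full, so θ = 360° − 62.6° = 297.4°.
That fraction of the synodic month is 297.4/360 × 29.530 d ≈ 24.39 d.

24.4 days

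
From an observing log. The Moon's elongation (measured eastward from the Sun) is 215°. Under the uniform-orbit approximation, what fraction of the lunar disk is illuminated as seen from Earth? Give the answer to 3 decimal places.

0.910

Half-versine of 215°: (1 − (-0.819))/2 = 0.910.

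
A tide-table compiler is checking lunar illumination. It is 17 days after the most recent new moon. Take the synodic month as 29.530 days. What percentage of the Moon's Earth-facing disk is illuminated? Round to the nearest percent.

94%

The Moon has covered 17/29.530 of its cycle, so θ ≈ 360° × 17/29.530 = 207.2°.
With cos θ = (-0.889), the lit fraction is (1 − (-0.889))/2 ≈ 0.945, so 94%.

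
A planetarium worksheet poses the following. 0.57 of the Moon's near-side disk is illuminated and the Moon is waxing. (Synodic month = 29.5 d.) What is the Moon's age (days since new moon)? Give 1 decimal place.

8.0 days

Invert f = (1 − cos θ)/2 to get cos θ = 1 − 2(0.57) = -0.140, hence θ₀ = arccos -0.140 = 98.0°.
The Moon is waxing (0°–180°), so θ = 98.0° directly.
That fraction of the synodic month is 98.0/360 × 29.5 d ≈ 8.03 d.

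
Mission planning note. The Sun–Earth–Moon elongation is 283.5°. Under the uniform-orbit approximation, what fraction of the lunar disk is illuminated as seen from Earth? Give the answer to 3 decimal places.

0.383

cos 283.5° = 0.233, so f = (1 − 0.233)/2 = 0.383.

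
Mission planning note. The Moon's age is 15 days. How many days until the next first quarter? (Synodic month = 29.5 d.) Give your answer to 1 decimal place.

First quarter occurs at elongation 90°, i.e. at age 29.5 × 90/360 = 7.375 d.
This lunation's first quarter (7.375 d) has passed, so add one period: 36.875 − 15 = 21.875 days.

21.9 days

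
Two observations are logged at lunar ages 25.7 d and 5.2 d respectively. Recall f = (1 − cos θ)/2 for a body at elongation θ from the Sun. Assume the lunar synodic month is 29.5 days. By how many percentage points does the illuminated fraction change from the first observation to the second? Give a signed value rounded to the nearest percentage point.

First observation: θ = 360°·25.7/29.5 = 313.6°, so f = 0.155.
Second observation: θ = 63.5°, f = 0.277.
Δf = 0.277 − 0.155 = +0.122, i.e. +12 pp.

+12 pp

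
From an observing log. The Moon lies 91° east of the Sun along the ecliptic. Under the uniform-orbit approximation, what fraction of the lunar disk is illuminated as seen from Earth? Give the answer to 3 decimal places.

Half-versine of 91°: (1 − (-0.017))/2 = 0.509.

0.509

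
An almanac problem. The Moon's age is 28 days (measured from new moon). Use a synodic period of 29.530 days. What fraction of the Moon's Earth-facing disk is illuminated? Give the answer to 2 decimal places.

The Moon has covered 28/29.530 of its cycle, so θ ≈ 360° × 28/29.530 = 341.3°.
Illuminated fraction = (1 − cos 341.3°)/2 = (1 − 0.947)/2 ≈ 0.026.

0.03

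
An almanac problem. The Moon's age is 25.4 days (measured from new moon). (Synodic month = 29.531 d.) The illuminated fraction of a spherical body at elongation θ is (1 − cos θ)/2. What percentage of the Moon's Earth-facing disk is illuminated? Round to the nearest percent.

18%

Elongation θ = 360° × 25.4/29.531 ≈ 309.6°.
Illuminated fraction = (1 − cos 309.6°)/2 = (1 − 0.638)/2 ≈ 0.181, so 18%.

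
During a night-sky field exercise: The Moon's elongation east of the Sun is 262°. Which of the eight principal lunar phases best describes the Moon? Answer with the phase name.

262° lies in the last quarter sector of the 8-phase cycle.

last quarter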